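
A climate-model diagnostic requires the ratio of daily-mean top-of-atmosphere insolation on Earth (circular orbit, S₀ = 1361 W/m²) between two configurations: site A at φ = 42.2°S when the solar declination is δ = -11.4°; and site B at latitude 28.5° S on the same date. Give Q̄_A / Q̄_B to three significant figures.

— Configuration A (φ=-42.2°):
cos H₀ = −tan(-42.2°) tan(-11.400°) = -0.1828, H₀ = 1.7547 rad.
Bracket: H₀ sin φ sin δ + cos φ cos δ sin H₀ = 1.7547×-0.67172×-0.19766 + 0.74080×0.98027×0.98314 = 0.232975 + 0.713941 = 0.946916.
Q̄ = (S₀/π) × [bracket] = (1361/π) × 0.946916 = 410.22 W/m².
— Configuration B (φ=-28.5°):
cos H₀ = −tan(-28.5°) tan(-11.400°) = -0.1095, H₀ = 1.6805 rad.
Bracket: H₀ sin φ sin δ + cos φ cos δ sin H₀ = 1.6805×-0.47716×-0.19766 + 0.87882×0.98027×0.99399 = 0.158497 + 0.856303 = 1.014800.
Q̄ = (S₀/π) × [bracket] = (1361/π) × 1.014800 = 439.63 W/m².
Ratio Q̄_A / Q̄_B = 410.22 / 439.63 = 0.9331.

Q̄_A / Q̄_B ≈ 0.933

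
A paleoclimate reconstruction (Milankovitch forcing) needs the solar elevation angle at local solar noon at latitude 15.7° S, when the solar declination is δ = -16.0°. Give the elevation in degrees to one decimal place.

89.7°

At local noon the hour angle is zero, so the zenith angle equals |ϕ − δ| = |-15.7° − (-16.000°)| = 0.300°.
Elevation = 90° − 0.300° = 89.7°.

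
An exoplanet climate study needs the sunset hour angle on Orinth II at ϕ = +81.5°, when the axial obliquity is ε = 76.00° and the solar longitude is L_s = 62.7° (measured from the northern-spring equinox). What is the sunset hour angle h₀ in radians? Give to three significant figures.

Solar declination: sin δ = sin ε · sin L_s = sin 76.00° × sin 62.7° = 0.86222, so δ = +59.567°.
Sunrise equation: cos h₀ = −tan ϕ · tan δ = -11.3897 ≤ −1, so the host star never sets (polar day) and h₀ = π.

h₀ = 3.14 rad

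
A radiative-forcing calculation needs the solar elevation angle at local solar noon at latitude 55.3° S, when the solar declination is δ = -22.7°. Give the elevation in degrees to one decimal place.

57.4°

At local noon the hour angle is zero, so the zenith angle equals |φ − δ| = |-55.3° − (-22.700°)| = 32.600°.
Elevation = 90° − 32.600° = 57.4°.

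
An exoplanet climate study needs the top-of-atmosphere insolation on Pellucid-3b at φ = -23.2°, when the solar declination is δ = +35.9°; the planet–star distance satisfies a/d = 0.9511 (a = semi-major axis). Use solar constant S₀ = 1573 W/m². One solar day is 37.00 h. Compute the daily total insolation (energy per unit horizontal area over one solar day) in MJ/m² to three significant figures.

25.2 MJ/m²

cos H₀ = −tan(-23.2°) tan(+35.900°) = 0.3103, H₀ = 1.2553 rad.
Bracket: H₀ sin φ sin δ + cos φ cos δ sin H₀ = 1.2553×-0.39394×0.58637 + 0.91914×0.81004×0.95065 = -0.289968 + 0.707797 = 0.417829.
Inverse-square distance factor (a/d)² = 0.9511² = 0.904591.
Q̄ = (S₀/π) × 0.904591 × [bracket] = (1573/π) × 0.904591 × 0.417829 = 189.25 W/m².
Daily total = Q̄ × 37.00 h × 3600 s/h = 189.25 × 37.00 × 3600 / 10⁶ = 25.21 MJ/m².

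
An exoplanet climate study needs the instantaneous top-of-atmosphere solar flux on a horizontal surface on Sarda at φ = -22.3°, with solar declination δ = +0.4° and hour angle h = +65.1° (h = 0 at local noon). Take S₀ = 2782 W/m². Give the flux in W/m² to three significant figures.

cos θ_z = sin φ sin δ + cos φ cos δ cos h = -0.002649 + 0.389537 = 0.386888.
Flux = S₀ · cos θ_z = 2782 × 0.386888 = 1076 W/m².

1.08e+03 W/m²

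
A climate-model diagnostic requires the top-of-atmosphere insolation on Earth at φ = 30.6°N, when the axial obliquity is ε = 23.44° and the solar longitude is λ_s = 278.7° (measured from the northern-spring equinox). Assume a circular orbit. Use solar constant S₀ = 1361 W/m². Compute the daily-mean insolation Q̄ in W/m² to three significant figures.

Q̄ ≈ 218 W/m²

Solar declination: sin δ = sin ε · sin λ_s = sin 23.44° × sin 278.7° = -0.39321, so δ = -23.154°.
cos H₀ = −tan(+30.6°) tan(-23.154°) = 0.2529, H₀ = 1.3151 rad.
Bracket: H₀ sin φ sin δ + cos φ cos δ sin H₀ = 1.3151×0.50904×-0.39321 + 0.86074×0.91945×0.96749 = -0.263230 + 0.765679 = 0.502449.
Q̄ = (S₀/π) × [bracket] = (1361/π) × 0.502449 = 217.7 W/m².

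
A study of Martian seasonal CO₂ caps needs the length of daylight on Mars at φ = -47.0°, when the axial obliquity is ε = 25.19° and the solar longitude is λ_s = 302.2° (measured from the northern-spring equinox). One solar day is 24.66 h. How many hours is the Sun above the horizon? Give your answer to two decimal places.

Solar declination: sin δ = sin ε · sin λ_s = sin 25.19° × sin 302.2° = -0.36016, so δ = -21.110°.
cos H₀ = −tan φ · tan δ = −tan(-47.0°) × tan(-21.110°) = -0.4140, so H₀ = 1.9976 rad = 114.46°.
Daylight = 2H₀/(2π) × 24.66 h = (1.9976/π) × 24.66 = 15.68 h.

15.68 h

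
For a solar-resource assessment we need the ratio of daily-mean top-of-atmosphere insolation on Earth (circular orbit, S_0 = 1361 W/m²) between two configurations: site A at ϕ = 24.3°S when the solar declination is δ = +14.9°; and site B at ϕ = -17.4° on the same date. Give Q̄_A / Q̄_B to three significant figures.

Q̄_A / Q̄_B ≈ 0.896

— Configuration A (ϕ=-24.3°):
cos h₀ = −tan(-24.3°) tan(+14.900°) = 0.1201, h₀ = 1.4504 rad.
Bracket: h₀ sin ϕ sin δ + cos ϕ cos δ sin h₀ = 1.4504×-0.41151×0.25713 + 0.91140×0.96638×0.99276 = -0.153469 + 0.874382 = 0.720913.
Q̄ = (S_0/π) × [bracket] = (1361/π) × 0.720913 = 312.31 W/m².
— Configuration B (ϕ=-17.4°):
cos h₀ = −tan(-17.4°) tan(+14.900°) = 0.0834, h₀ = 1.4873 rad.
Bracket: h₀ sin ϕ sin δ + cos ϕ cos δ sin h₀ = 1.4873×-0.29904×0.25713 + 0.95424×0.96638×0.99652 = -0.114362 + 0.918949 = 0.804587.
Q̄ = (S_0/π) × [bracket] = (1361/π) × 0.804587 = 348.56 W/m².
Ratio Q̄_A / Q̄_B = 312.31 / 348.56 = 0.8960.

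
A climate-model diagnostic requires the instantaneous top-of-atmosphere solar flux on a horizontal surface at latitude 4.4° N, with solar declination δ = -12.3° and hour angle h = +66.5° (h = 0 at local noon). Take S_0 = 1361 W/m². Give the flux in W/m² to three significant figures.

cos θ_z = sin ϕ sin δ + cos ϕ cos δ cos h = -0.016343 + 0.388448 = 0.372105.
Flux = S_0 · cos θ_z = 1361 × 0.372105 = 506.4 W/m².

506 W/m²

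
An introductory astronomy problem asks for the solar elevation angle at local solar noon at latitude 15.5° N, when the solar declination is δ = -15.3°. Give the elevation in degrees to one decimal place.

59.2°

At local noon the hour angle is zero, so the zenith angle equals |φ − δ| = |+15.5° − (-15.300°)| = 30.800°.
Elevation = 90° − 30.800° = 59.2°.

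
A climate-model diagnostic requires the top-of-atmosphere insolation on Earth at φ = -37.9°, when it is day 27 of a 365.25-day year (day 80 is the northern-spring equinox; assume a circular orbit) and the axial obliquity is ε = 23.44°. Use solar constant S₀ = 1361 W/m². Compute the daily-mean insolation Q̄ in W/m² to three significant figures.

Solar longitude: λ_s = 360° × (27 − 80)/365.25 = -52.238°, i.e. -52.238° + 360° = 307.762°.
sin δ = sin 23.44° × sin 307.762° = -0.31448, so δ = -18.329°.
cos H₀ = −tan(-37.9°) tan(-18.329°) = -0.2579, H₀ = 1.8316 rad.
Bracket: H₀ sin φ sin δ + cos φ cos δ sin H₀ = 1.8316×-0.61429×-0.31448 + 0.78908×0.94927×0.96617 = 0.353832 + 0.723710 = 1.077542.
Q̄ = (S₀/π) × [bracket] = (1361/π) × 1.077542 = 466.8 W/m².

Q̄ ≈ 467 W/m²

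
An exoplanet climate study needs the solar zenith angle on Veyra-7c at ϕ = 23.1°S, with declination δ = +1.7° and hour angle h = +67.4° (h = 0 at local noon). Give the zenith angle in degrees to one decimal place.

cos θ_z = sin ϕ sin δ + cos ϕ cos δ cos h = -0.011639 + 0.353328 = 0.341689.
θ_z = arccos(0.341689) = 70.0°.

θ_z = 70.0°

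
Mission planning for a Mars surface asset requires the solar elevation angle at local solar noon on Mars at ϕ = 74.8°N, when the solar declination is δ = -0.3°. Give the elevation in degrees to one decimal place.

At local noon the hour angle is zero, so the zenith angle equals |ϕ − δ| = |+74.8° − (-0.300°)| = 75.100°.
Elevation = 90° − 75.100° = 14.9°.

14.9°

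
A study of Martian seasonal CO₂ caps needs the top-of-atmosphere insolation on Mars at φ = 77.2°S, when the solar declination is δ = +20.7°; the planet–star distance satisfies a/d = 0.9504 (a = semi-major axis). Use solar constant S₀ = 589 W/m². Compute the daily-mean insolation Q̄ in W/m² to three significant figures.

cos H₀ = −tan(-77.2°) tan(+20.700°) = 1.6632 ≥ 1 ⇒ polar night, H₀ = 0 and Q̄ = 0.
Inverse-square distance factor (a/d)² = 0.9504² = 0.903260.

Q̄ ≈ 0.00 W/m²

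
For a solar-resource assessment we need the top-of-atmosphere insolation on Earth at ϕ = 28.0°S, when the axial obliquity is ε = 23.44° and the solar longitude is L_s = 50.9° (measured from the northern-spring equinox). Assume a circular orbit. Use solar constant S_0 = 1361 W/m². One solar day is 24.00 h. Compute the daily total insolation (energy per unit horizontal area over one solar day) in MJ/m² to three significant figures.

23.4 MJ/m²

Solar declination: sin δ = sin ε · sin L_s = sin 23.44° × sin 50.9° = 0.30870, so δ = +17.981°.
cos h₀ = −tan(-28.0°) tan(+17.981°) = 0.1726, h₀ = 1.3974 rad.
Bracket: h₀ sin ϕ sin δ + cos ϕ cos δ sin h₀ = 1.3974×-0.46947×0.30870 + 0.88295×0.95116×0.98500 = -0.202519 + 0.827229 = 0.624710.
Q̄ = (S_0/π) × [bracket] = (1361/π) × 0.624710 = 270.64 W/m².
Daily total = Q̄ × 24.00 h × 3600 s/h = 270.64 × 24.00 × 3600 / 10⁶ = 23.38 MJ/m².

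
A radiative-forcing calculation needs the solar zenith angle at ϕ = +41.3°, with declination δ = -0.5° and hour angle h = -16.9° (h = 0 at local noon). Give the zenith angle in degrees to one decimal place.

θ_z = 44.5°

cos θ_z = sin ϕ sin δ + cos ϕ cos δ cos h = -0.005760 + 0.718792 = 0.713032.
θ_z = arccos(0.713032) = 44.5°.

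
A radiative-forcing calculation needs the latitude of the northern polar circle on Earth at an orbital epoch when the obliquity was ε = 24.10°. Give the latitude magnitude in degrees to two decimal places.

65.90°

The polar circle is the lowest latitude that experiences at least one full rotation of continuous daylight at the northern-summer solstice; it lies at |ϕ| = 90° − ε = 90° − 24.10° = 65.90°.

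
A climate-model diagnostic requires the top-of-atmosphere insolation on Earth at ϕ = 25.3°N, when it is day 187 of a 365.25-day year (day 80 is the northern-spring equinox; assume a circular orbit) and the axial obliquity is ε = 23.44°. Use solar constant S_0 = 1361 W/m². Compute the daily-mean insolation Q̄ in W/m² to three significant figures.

Solar longitude: L_s = 360° × (187 − 80)/365.25 = 105.462°.
sin δ = sin 23.44° × sin 105.462° = 0.38339, so δ = +22.544°.
cos h₀ = −tan(+25.3°) tan(+22.544°) = -0.1962, h₀ = 1.7683 rad.
Bracket: h₀ sin ϕ sin δ + cos ϕ cos δ sin h₀ = 1.7683×0.42736×0.38339 + 0.90408×0.92359×0.98056 = 0.289728 + 0.818767 = 1.108495.
Q̄ = (S_0/π) × [bracket] = (1361/π) × 1.108495 = 480.2 W/m².

Q̄ ≈ 480 W/m²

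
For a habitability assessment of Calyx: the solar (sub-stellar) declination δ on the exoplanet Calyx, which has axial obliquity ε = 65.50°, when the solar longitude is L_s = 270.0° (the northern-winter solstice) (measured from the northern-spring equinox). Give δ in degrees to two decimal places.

sin δ = sin ε · sin L_s = sin 65.50° × sin 270.0° = -0.909961.
δ = arcsin(-0.909961) = -65.50°.

δ = -65.50°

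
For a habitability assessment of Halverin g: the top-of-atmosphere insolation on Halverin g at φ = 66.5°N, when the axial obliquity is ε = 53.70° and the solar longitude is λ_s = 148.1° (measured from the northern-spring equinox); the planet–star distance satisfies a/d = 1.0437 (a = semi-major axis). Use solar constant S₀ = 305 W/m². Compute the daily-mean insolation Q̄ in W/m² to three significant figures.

Q̄ ≈ 130 W/m²

Solar declination: sin δ = sin ε · sin λ_s = sin 53.70° × sin 148.1° = 0.42588, so δ = +25.207°.
cos H₀ = −tan(+66.5°) tan(+25.207°) = -1.0825 ≤ −1 ⇒ polar day, H₀ = π.
Bracket: H₀ sin φ sin δ + cos φ cos δ sin H₀ = 3.1416×0.91706×0.42588 + 0.39875×0.90478×0.00000 = 1.226975 + 0.000000 = 1.226975.
Inverse-square distance factor (a/d)² = 1.0437² = 1.089310.
Q̄ = (S₀/π) × 1.089310 × [bracket] = (305/π) × 1.089310 × 1.226975 = 129.8 W/m².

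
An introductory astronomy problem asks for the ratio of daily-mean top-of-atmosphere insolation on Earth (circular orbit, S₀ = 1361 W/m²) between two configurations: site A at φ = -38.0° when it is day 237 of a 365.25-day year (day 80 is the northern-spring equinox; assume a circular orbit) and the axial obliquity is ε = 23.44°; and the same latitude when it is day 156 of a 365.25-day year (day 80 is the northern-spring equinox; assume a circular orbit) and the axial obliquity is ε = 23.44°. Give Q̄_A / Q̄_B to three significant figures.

Q̄_A / Q̄_B ≈ 1.57

— Configuration A (φ=-38.0°):
Solar longitude: λ_s = 360° × (237 − 80)/365.25 = 154.743°.
sin δ = sin 23.44° × sin 154.743° = 0.16973, so δ = +9.772°.
cos H₀ = −tan(-38.0°) tan(+9.772°) = 0.1346, H₀ = 1.4358 rad.
Bracket: H₀ sin φ sin δ + cos φ cos δ sin H₀ = 1.4358×-0.61566×0.16973 + 0.78801×0.98549×0.99091 = -0.150035 + 0.769517 = 0.619482.
Q̄ = (S₀/π) × [bracket] = (1361/π) × 0.619482 = 268.37 W/m².
— Configuration B (φ=-38.0°):
Solar longitude: λ_s = 360° × (156 − 80)/365.25 = 74.908°.
sin δ = sin 23.44° × sin 74.908° = 0.38407, so δ = +22.586°.
cos H₀ = −tan(-38.0°) tan(+22.586°) = 0.3250, H₀ = 1.2398 rad.
Bracket: H₀ sin φ sin δ + cos φ cos δ sin H₀ = 1.2398×-0.61566×0.38407 + 0.78801×0.92330×0.94572 = -0.293159 + 0.688077 = 0.394918.
Q̄ = (S₀/π) × [bracket] = (1361/π) × 0.394918 = 171.09 W/m².
Ratio Q̄_A / Q̄_B = 268.37 / 171.09 = 1.569.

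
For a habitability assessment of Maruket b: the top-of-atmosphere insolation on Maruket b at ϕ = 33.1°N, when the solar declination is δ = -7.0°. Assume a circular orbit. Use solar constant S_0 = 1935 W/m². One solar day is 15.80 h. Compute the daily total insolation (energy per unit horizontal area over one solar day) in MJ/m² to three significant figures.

25.6 MJ/m²

cos h₀ = −tan(+33.1°) tan(-7.000°) = 0.0800, h₀ = 1.4907 rad.
Bracket: h₀ sin ϕ sin δ + cos ϕ cos δ sin h₀ = 1.4907×0.54610×-0.12187 + 0.83772×0.99255×0.99679 = -0.099211 + 0.828810 = 0.729599.
Q̄ = (S_0/π) × [bracket] = (1935/π) × 0.729599 = 449.38 W/m².
Daily total = Q̄ × 15.80 h × 3600 s/h = 449.38 × 15.80 × 3600 / 10⁶ = 25.56 MJ/m².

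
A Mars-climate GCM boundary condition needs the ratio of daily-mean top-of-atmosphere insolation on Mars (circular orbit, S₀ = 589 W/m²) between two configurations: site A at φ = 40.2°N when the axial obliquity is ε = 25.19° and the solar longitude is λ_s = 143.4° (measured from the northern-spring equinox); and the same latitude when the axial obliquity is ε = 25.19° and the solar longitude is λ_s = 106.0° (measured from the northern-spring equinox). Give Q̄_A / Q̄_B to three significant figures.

— Configuration A (φ=+40.2°):
Solar declination: sin δ = sin ε · sin λ_s = sin 25.19° × sin 143.4° = 0.25377, so δ = +14.700°.
cos H₀ = −tan(+40.2°) tan(+14.700°) = -0.2217, H₀ = 1.7944 rad.
Bracket: H₀ sin φ sin δ + cos φ cos δ sin H₀ = 1.7944×0.64546×0.25377 + 0.76380×0.96727×0.97511 = 0.293920 + 0.720412 = 1.014332.
Q̄ = (S₀/π) × [bracket] = (589/π) × 1.014332 = 190.17 W/m².
— Configuration B (φ=+40.2°):
Solar declination: sin δ = sin ε · sin λ_s = sin 25.19° × sin 106.0° = 0.40913, so δ = +24.150°.
cos H₀ = −tan(+40.2°) tan(+24.150°) = -0.3789, H₀ = 1.9594 rad.
Bracket: H₀ sin φ sin δ + cos φ cos δ sin H₀ = 1.9594×0.64546×0.40913 + 0.76380×0.91247×0.92543 = 0.517433 + 0.644973 = 1.162406.
Q̄ = (S₀/π) × [bracket] = (589/π) × 1.162406 = 217.93 W/m².
Ratio Q̄_A / Q̄_B = 190.17 / 217.93 = 0.8726.

Q̄_A / Q̄_B ≈ 0.873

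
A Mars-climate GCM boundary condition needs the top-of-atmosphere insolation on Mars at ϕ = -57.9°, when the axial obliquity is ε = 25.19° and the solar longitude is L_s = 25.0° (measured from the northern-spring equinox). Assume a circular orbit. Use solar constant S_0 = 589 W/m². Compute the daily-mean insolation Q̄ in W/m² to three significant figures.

Q̄ ≈ 57.3 W/m²

Solar declination: sin δ = sin ε · sin L_s = sin 25.19° × sin 25.0° = 0.17988, so δ = +10.362°.
cos h₀ = −tan(-57.9°) tan(+10.362°) = 0.2915, h₀ = 1.2750 rad.
Bracket: h₀ sin ϕ sin δ + cos ϕ cos δ sin h₀ = 1.2750×-0.84712×0.17988 + 0.53140×0.98369×0.95657 = -0.194284 + 0.500031 = 0.305747.
Q̄ = (S_0/π) × [bracket] = (589/π) × 0.305747 = 57.32 W/m².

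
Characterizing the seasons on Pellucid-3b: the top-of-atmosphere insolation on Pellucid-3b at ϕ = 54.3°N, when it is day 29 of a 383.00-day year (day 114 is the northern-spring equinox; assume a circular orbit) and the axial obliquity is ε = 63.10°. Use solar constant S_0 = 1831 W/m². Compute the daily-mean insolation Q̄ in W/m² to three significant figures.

Q̄ ≈ 0.00 W/m²

Solar longitude: L_s = 360° × (29 − 114)/383.00 = -79.896°, i.e. -79.896° + 360° = 280.104°.
sin δ = sin 63.10° × sin 280.104° = -0.87797, so δ = -61.398°.
cos h₀ = −tan(+54.3°) tan(-61.398°) = 2.5522 ≥ 1 ⇒ polar night, h₀ = 0 and Q̄ = 0.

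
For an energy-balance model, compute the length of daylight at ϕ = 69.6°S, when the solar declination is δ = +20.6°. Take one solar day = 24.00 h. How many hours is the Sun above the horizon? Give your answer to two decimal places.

cos h₀ = −tan ϕ · tan δ = 1.0107 ≥ 1, so the Sun never rises (polar night) and h₀ = 0.
Daylight = 2h₀/(2π) × 24.00 h = (0.0000/π) × 24.00 = 0.00 h.

0.00 h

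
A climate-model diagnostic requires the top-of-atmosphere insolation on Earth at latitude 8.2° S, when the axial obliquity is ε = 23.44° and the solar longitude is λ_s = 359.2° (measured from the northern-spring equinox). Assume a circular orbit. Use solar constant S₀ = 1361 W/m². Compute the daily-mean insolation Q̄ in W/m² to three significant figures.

Solar declination: sin δ = sin ε · sin λ_s = sin 23.44° × sin 359.2° = -0.00555, so δ = -0.318°.
cos H₀ = −tan(-8.2°) tan(-0.318°) = -0.0008, H₀ = 1.5716 rad.
Bracket: H₀ sin φ sin δ + cos φ cos δ sin H₀ = 1.5716×-0.14263×-0.00555 + 0.98978×0.99998×1.00000 = 0.001244 + 0.989760 = 0.991004.
Q̄ = (S₀/π) × [bracket] = (1361/π) × 0.991004 = 429.3 W/m².

Q̄ ≈ 429 W/m²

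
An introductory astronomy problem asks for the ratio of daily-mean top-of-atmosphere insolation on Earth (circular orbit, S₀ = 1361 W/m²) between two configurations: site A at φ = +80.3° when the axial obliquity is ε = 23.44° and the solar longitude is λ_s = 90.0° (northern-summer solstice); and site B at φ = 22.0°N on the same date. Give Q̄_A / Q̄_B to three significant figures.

— Configuration A (φ=+80.3°):
Solar declination: sin δ = sin ε · sin λ_s = sin 23.44° × sin 90.0° = 0.39779, so δ = +23.440°.
cos H₀ = −tan(+80.3°) tan(+23.440°) = -2.5365 ≤ −1 ⇒ polar day, H₀ = π.
Bracket: H₀ sin φ sin δ + cos φ cos δ sin H₀ = 3.1416×0.98570×0.39779 + 0.16849×0.91748×0.00000 = 1.231826 + 0.000000 = 1.231826.
Q̄ = (S₀/π) × [bracket] = (1361/π) × 1.231826 = 533.65 W/m².
— Configuration B (φ=+22.0°):
cos H₀ = −tan(+22.0°) tan(+23.440°) = -0.1752, H₀ = 1.7469 rad.
Bracket: H₀ sin φ sin δ + cos φ cos δ sin H₀ = 1.7469×0.37461×0.39779 + 0.92718×0.91748×0.98454 = 0.260316 + 0.837518 = 1.097834.
Q̄ = (S₀/π) × [bracket] = (1361/π) × 1.097834 = 475.60 W/m².
Ratio Q̄_A / Q̄_B = 533.65 / 475.60 = 1.122.

Q̄_A / Q̄_B ≈ 1.12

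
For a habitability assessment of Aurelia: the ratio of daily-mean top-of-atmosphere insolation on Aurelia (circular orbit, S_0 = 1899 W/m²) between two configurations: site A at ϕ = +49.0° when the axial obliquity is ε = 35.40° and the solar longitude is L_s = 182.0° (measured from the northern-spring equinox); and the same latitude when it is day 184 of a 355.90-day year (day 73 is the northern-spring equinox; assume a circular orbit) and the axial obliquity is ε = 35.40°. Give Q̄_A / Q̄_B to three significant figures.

Q̄_A / Q̄_B ≈ 0.470

— Configuration A (ϕ=+49.0°):
Solar declination: sin δ = sin ε · sin L_s = sin 35.40° × sin 182.0° = -0.02022, so δ = -1.158°.
cos h₀ = −tan(+49.0°) tan(-1.158°) = 0.0233, h₀ = 1.5475 rad.
Bracket: h₀ sin ϕ sin δ + cos ϕ cos δ sin h₀ = 1.5475×0.75471×-0.02022 + 0.65606×0.99980×0.99973 = -0.023615 + 0.655752 = 0.632137.
Q̄ = (S_0/π) × [bracket] = (1899/π) × 0.632137 = 382.11 W/m².
— Configuration B (ϕ=+49.0°):
Solar longitude: L_s = 360° × (184 − 73)/355.90 = 112.279°.
sin δ = sin 35.40° × sin 112.279° = 0.53604, so δ = +32.414°.
cos h₀ = −tan(+49.0°) tan(+32.414°) = -0.7304, h₀ = 2.3898 rad.
Bracket: h₀ sin ϕ sin δ + cos ϕ cos δ sin h₀ = 2.3898×0.75471×0.53604 + 0.65606×0.84419×0.68297 = 0.966805 + 0.378256 = 1.345061.
Q̄ = (S_0/π) × [bracket] = (1899/π) × 1.345061 = 813.05 W/m².
Ratio Q̄_A / Q̄_B = 382.11 / 813.05 = 0.4700.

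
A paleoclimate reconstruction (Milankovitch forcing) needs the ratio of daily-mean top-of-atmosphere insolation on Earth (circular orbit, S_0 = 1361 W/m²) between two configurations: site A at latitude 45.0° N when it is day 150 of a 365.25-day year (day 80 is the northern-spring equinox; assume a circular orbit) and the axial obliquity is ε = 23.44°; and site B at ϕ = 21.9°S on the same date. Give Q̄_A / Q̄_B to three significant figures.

Q̄_A / Q̄_B ≈ 1.71

— Configuration A (ϕ=+45.0°):
Solar longitude: L_s = 360° × (150 − 80)/365.25 = 68.994°.
sin δ = sin 23.44° × sin 68.994° = 0.37135, so δ = +21.799°.
cos h₀ = −tan(+45.0°) tan(+21.799°) = -0.4000, h₀ = 1.9823 rad.
Bracket: h₀ sin ϕ sin δ + cos ϕ cos δ sin h₀ = 1.9823×0.70711×0.37135 + 0.70711×0.92849×0.91654 = 0.520523 + 0.601749 = 1.122272.
Q̄ = (S_0/π) × [bracket] = (1361/π) × 1.122272 = 486.19 W/m².
— Configuration B (ϕ=-21.9°):
cos h₀ = −tan(-21.9°) tan(+21.799°) = 0.1608, h₀ = 1.4093 rad.
Bracket: h₀ sin ϕ sin δ + cos ϕ cos δ sin h₀ = 1.4093×-0.37299×0.37135 + 0.92784×0.92849×0.98699 = -0.195202 + 0.850282 = 0.655080.
Q̄ = (S_0/π) × [bracket] = (1361/π) × 0.655080 = 283.79 W/m².
Ratio Q̄_A / Q̄_B = 486.19 / 283.79 = 1.713.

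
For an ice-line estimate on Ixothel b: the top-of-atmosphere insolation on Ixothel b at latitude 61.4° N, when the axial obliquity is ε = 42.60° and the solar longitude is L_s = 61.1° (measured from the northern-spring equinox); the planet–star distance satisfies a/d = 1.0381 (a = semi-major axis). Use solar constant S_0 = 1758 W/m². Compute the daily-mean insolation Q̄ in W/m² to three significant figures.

Solar declination: sin δ = sin ε · sin L_s = sin 42.60° × sin 61.1° = 0.59258, so δ = +36.340°.
cos h₀ = −tan(+61.4°) tan(+36.340°) = -1.3493 ≤ −1 ⇒ polar day, h₀ = π.
Bracket: h₀ sin ϕ sin δ + cos ϕ cos δ sin h₀ = 3.1416×0.87798×0.59258 + 0.47869×0.80551×0.00000 = 1.634491 + 0.000000 = 1.634491.
Inverse-square distance factor (a/d)² = 1.0381² = 1.077652.
Q̄ = (S_0/π) × 1.077652 × [bracket] = (1758/π) × 1.077652 × 1.634491 = 985.7 W/m².

Q̄ ≈ 986 W/m²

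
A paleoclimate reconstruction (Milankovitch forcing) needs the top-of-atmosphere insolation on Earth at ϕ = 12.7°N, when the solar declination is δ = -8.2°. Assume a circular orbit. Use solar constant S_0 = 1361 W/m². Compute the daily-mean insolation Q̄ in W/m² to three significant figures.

cos h₀ = −tan(+12.7°) tan(-8.200°) = 0.0325, h₀ = 1.5383 rad.
Bracket: h₀ sin ϕ sin δ + cos ϕ cos δ sin h₀ = 1.5383×0.21985×-0.14263 + 0.97553×0.98978×0.99947 = -0.048237 + 0.965048 = 0.916811.
Q̄ = (S_0/π) × [bracket] = (1361/π) × 0.916811 = 397.2 W/m².

Q̄ ≈ 397 W/m²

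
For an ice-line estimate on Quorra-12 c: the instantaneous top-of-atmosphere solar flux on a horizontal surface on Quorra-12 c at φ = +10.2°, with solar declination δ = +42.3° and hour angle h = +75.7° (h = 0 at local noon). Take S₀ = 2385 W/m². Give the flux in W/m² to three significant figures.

cos θ_z = sin φ sin δ + cos φ cos δ cos h = 0.119180 + 0.179801 = 0.298981.
Flux = S₀ · cos θ_z = 2385 × 0.298981 = 713.1 W/m².

713 W/m²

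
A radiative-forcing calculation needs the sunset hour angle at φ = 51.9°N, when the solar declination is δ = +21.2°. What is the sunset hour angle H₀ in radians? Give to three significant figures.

H₀ = 2.09 rad

cos H₀ = −tan φ · tan δ = −tan(+51.9°) × tan(+21.200°) = -0.4947, so H₀ = 2.0883 rad = 119.65°.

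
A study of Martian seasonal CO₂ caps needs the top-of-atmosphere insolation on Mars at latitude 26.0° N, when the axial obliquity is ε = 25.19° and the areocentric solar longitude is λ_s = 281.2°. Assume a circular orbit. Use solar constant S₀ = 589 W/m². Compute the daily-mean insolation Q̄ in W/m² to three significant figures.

sin δ = sin 25.19° × sin 281.2° = -0.41752, so δ = -24.678°.
cos H₀ = −tan(+26.0°) tan(-24.678°) = 0.2241, H₀ = 1.3448 rad.
Bracket: H₀ sin φ sin δ + cos φ cos δ sin H₀ = 1.3448×0.43837×-0.41752 + 0.89879×0.90867×0.97457 = -0.246136 + 0.795935 = 0.549799.
Q̄ = (S₀/π) × [bracket] = (589/π) × 0.549799 = 103.1 W/m².

Q̄ ≈ 103 W/m²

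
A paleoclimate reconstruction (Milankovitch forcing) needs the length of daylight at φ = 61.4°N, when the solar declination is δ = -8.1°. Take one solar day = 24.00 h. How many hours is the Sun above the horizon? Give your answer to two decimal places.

9.98 h

cos H₀ = −tan φ · tan δ = −tan(+61.4°) × tan(-8.100°) = 0.2610, so H₀ = 1.3067 rad = 74.87°.
Daylight = 2H₀/(2π) × 24.00 h = (1.3067/π) × 24.00 = 9.98 h.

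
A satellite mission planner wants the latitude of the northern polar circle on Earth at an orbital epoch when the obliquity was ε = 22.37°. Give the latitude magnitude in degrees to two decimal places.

The polar circle is the lowest latitude that experiences at least one full rotation of continuous daylight at the northern-summer solstice; it lies at |φ| = 90° − ε = 90° − 22.37° = 67.63°.

67.63°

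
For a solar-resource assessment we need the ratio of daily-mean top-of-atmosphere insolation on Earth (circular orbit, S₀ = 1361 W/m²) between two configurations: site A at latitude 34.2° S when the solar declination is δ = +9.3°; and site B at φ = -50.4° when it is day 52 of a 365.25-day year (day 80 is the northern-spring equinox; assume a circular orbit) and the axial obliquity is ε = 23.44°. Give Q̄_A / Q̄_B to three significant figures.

— Configuration A (φ=-34.2°):
cos H₀ = −tan(-34.2°) tan(+9.300°) = 0.1113, H₀ = 1.4593 rad.
Bracket: H₀ sin φ sin δ + cos φ cos δ sin H₀ = 1.4593×-0.56208×0.16160 + 0.82708×0.98686×0.99379 = -0.132551 + 0.811143 = 0.678592.
Q̄ = (S₀/π) × [bracket] = (1361/π) × 0.678592 = 293.98 W/m².
— Configuration B (φ=-50.4°):
Solar longitude: λ_s = 360° × (52 − 80)/365.25 = -27.598°, i.e. -27.598° + 360° = 332.402°.
sin δ = sin 23.44° × sin 332.402° = -0.18428, so δ = -10.619°.
cos H₀ = −tan(-50.4°) tan(-10.619°) = -0.2266, H₀ = 1.7994 rad.
Bracket: H₀ sin φ sin δ + cos φ cos δ sin H₀ = 1.7994×-0.77051×-0.18428 + 0.63742×0.98287×0.97398 = 0.255496 + 0.610199 = 0.865695.
Q̄ = (S₀/π) × [bracket] = (1361/π) × 0.865695 = 375.04 W/m².
Ratio Q̄_A / Q̄_B = 293.98 / 375.04 = 0.7839.

Q̄_A / Q̄_B ≈ 0.784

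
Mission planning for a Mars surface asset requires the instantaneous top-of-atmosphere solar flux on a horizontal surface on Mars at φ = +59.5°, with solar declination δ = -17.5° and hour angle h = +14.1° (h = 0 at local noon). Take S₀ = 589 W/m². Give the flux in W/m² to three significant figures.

124 W/m²

cos θ_z = sin φ sin δ + cos φ cos δ cos h = -0.259097 + 0.469465 = 0.210368.
Flux = S₀ · cos θ_z = 589 × 0.210368 = 123.9 W/m².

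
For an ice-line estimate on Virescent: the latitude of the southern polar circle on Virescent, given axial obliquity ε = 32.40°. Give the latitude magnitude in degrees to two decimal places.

57.60°

The polar circle is the lowest latitude that experiences at least one full rotation of continuous darkness at the northern-summer solstice; it lies at |φ| = 90° − ε = 90° − 32.40° = 57.60°.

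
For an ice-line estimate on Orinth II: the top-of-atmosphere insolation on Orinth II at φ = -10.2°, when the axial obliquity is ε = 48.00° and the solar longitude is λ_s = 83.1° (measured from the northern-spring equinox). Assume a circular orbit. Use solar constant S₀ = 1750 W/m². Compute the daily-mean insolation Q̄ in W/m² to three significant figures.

Solar declination: sin δ = sin ε · sin λ_s = sin 48.00° × sin 83.1° = 0.73776, so δ = +47.541°.
cos H₀ = −tan(-10.2°) tan(+47.541°) = 0.1966, H₀ = 1.3729 rad.
Bracket: H₀ sin φ sin δ + cos φ cos δ sin H₀ = 1.3729×-0.17708×0.73776 + 0.98420×0.67506×0.98048 = -0.179359 + 0.651425 = 0.472066.
Q̄ = (S₀/π) × [bracket] = (1750/π) × 0.472066 = 263.0 W/m².

Q̄ ≈ 263 W/m²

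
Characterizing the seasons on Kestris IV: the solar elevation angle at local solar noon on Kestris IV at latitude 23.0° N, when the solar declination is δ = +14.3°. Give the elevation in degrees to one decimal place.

At local noon the hour angle is zero, so the zenith angle equals |φ − δ| = |+23.0° − (+14.300°)| = 8.700°.
Elevation = 90° − 8.700° = 81.3°.

81.3°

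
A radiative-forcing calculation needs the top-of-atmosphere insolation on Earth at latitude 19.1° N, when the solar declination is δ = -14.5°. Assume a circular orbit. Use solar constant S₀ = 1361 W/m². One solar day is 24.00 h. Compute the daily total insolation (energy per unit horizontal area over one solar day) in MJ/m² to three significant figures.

cos H₀ = −tan(+19.1°) tan(-14.500°) = 0.0896, H₀ = 1.4811 rad.
Bracket: H₀ sin φ sin δ + cos φ cos δ sin H₀ = 1.4811×0.32722×-0.25038 + 0.94495×0.96815×0.99598 = -0.121346 + 0.911176 = 0.789830.
Q̄ = (S₀/π) × [bracket] = (1361/π) × 0.789830 = 342.17 W/m².
Daily total = Q̄ × 24.00 h × 3600 s/h = 342.17 × 24.00 × 3600 / 10⁶ = 29.56 MJ/m².

29.6 MJ/m²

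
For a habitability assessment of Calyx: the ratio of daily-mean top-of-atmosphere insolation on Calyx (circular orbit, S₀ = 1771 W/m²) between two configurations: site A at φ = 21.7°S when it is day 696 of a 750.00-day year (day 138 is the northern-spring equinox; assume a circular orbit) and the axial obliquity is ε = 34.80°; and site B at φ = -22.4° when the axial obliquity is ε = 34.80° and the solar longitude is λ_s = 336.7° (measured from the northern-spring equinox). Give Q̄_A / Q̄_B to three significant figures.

— Configuration A (φ=-21.7°):
Solar longitude: λ_s = 360° × (696 − 138)/750.00 = 267.840°.
sin δ = sin 34.80° × sin 267.840° = -0.57031, so δ = -34.772°.
cos H₀ = −tan(-21.7°) tan(-34.772°) = -0.2763, H₀ = 1.8507 rad.
Bracket: H₀ sin φ sin δ + cos φ cos δ sin H₀ = 1.8507×-0.36975×-0.57031 + 0.92913×0.82143×0.96107 = 0.390261 + 0.733503 = 1.123764.
Q̄ = (S₀/π) × [bracket] = (1771/π) × 1.123764 = 633.50 W/m².
— Configuration B (φ=-22.4°):
Solar declination: sin δ = sin ε · sin λ_s = sin 34.80° × sin 336.7° = -0.22574, so δ = -13.047°.
cos H₀ = −tan(-22.4°) tan(-13.047°) = -0.0955, H₀ = 1.6665 rad.
Bracket: H₀ sin φ sin δ + cos φ cos δ sin H₀ = 1.6665×-0.38107×-0.22574 + 0.92455×0.97419×0.99543 = 0.143357 + 0.896571 = 1.039928.
Q̄ = (S₀/π) × [bracket] = (1771/π) × 1.039928 = 586.24 W/m².
Ratio Q̄_A / Q̄_B = 633.50 / 586.24 = 1.081.

Q̄_A / Q̄_B ≈ 1.08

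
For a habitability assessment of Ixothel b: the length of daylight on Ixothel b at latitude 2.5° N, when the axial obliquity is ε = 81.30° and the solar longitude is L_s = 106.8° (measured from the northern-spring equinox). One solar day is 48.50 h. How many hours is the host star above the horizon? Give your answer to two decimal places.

Solar declination: sin δ = sin ε · sin L_s = sin 81.30° × sin 106.8° = 0.94630, so δ = +71.139°.
cos h₀ = −tan ϕ · tan δ = −tan(+2.5°) × tan(+71.139°) = -0.1278, so h₀ = 1.6990 rad = 97.34°.
Daylight = 2h₀/(2π) × 48.50 h = (1.6990/π) × 48.50 = 26.23 h.

26.23 h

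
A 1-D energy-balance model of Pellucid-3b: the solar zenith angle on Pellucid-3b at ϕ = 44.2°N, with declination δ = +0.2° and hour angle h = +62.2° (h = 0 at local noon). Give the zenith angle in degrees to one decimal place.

cos θ_z = sin ϕ sin δ + cos ϕ cos δ cos h = 0.002434 + 0.334355 = 0.336789.
θ_z = arccos(0.336789) = 70.3°.

θ_z = 70.3°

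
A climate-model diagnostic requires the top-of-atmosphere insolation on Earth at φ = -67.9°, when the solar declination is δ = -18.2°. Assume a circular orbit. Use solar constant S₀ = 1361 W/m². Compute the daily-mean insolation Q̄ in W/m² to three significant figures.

Q̄ ≈ 406 W/m²

cos H₀ = −tan(-67.9°) tan(-18.200°) = -0.8097, H₀ = 2.5144 rad.
Bracket: H₀ sin φ sin δ + cos φ cos δ sin H₀ = 2.5144×-0.92653×-0.31233 + 0.37622×0.94997×0.58685 = 0.727625 + 0.209739 = 0.937364.
Q̄ = (S₀/π) × [bracket] = (1361/π) × 0.937364 = 406.1 W/m².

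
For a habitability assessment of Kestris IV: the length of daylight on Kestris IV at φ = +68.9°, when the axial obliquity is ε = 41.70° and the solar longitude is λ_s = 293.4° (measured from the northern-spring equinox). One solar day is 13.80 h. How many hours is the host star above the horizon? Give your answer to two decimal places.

0.00 h

Solar declination: sin δ = sin ε · sin λ_s = sin 41.70° × sin 293.4° = -0.61052, so δ = -37.627°.
cos H₀ = −tan φ · tan δ = 1.9977 ≥ 1, so the host star never rises (polar night) and H₀ = 0.
Daylight = 2H₀/(2π) × 13.80 h = (0.0000/π) × 13.80 = 0.00 h.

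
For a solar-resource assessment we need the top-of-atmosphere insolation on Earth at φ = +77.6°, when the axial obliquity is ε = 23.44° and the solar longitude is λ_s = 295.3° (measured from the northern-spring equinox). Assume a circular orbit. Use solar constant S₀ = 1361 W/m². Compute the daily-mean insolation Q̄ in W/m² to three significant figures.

Q̄ ≈ 0.00 W/m²

Solar declination: sin δ = sin ε · sin λ_s = sin 23.44° × sin 295.3° = -0.35963, so δ = -21.078°.
cos H₀ = −tan(+77.6°) tan(-21.078°) = 1.7530 ≥ 1 ⇒ polar night, H₀ = 0 and Q̄ = 0.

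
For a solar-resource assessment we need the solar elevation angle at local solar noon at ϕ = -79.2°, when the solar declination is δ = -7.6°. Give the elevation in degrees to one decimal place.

18.4°

At local noon the hour angle is zero, so the zenith angle equals |ϕ − δ| = |-79.2° − (-7.600°)| = 71.600°.
Elevation = 90° − 71.600° = 18.4°.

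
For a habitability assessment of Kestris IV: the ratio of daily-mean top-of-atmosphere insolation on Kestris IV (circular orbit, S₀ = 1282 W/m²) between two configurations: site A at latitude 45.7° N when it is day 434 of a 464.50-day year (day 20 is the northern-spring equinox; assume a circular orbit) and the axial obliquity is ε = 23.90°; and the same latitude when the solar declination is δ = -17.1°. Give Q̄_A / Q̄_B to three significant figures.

— Configuration A (φ=+45.7°):
Solar longitude: λ_s = 360° × (434 − 20)/464.50 = 320.861°.
sin δ = sin 23.90° × sin 320.861° = -0.25573, so δ = -14.817°.
cos H₀ = −tan(+45.7°) tan(-14.817°) = 0.2711, H₀ = 1.2963 rad.
Bracket: H₀ sin φ sin δ + cos φ cos δ sin H₀ = 1.2963×0.71569×-0.25573 + 0.69842×0.96675×0.96256 = -0.237253 + 0.649918 = 0.412665.
Q̄ = (S₀/π) × [bracket] = (1282/π) × 0.412665 = 168.40 W/m².
— Configuration B (φ=+45.7°):
cos H₀ = −tan(+45.7°) tan(-17.100°) = 0.3153, H₀ = 1.2501 rad.
Bracket: H₀ sin φ sin δ + cos φ cos δ sin H₀ = 1.2501×0.71569×-0.29404 + 0.69842×0.95579×0.94901 = -0.263073 + 0.633505 = 0.370432.
Q̄ = (S₀/π) × [bracket] = (1282/π) × 0.370432 = 151.16 W/m².
Ratio Q̄_A / Q̄_B = 168.40 / 151.16 = 1.114.

Q̄_A / Q̄_B ≈ 1.11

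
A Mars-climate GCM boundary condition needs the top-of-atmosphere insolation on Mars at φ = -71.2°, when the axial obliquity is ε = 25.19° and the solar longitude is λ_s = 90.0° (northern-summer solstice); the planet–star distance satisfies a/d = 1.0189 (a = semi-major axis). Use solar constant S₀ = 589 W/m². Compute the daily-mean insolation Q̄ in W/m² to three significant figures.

Solar declination: sin δ = sin ε · sin λ_s = sin 25.19° × sin 90.0° = 0.42562, so δ = +25.190°.
cos H₀ = −tan(-71.2°) tan(+25.190°) = 1.3816 ≥ 1 ⇒ polar night, H₀ = 0 and Q̄ = 0.
Inverse-square distance factor (a/d)² = 1.0189² = 1.038157.

Q̄ ≈ 0.00 W/m²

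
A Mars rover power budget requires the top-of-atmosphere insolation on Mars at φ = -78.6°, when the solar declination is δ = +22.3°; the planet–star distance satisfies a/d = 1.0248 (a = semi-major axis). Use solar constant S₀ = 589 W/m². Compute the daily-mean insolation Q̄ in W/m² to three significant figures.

Q̄ ≈ 0.00 W/m²

cos H₀ = −tan(-78.6°) tan(+22.300°) = 2.0340 ≥ 1 ⇒ polar night, H₀ = 0 and Q̄ = 0.
Inverse-square distance factor (a/d)² = 1.0248² = 1.050215.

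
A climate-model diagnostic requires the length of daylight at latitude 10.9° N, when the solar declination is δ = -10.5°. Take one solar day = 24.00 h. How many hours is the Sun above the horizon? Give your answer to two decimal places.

11.73 h

cos h₀ = −tan ϕ · tan δ = −tan(+10.9°) × tan(-10.500°) = 0.0357, so h₀ = 1.5351 rad = 87.95°.
Daylight = 2h₀/(2π) × 24.00 h = (1.5351/π) × 24.00 = 11.73 h.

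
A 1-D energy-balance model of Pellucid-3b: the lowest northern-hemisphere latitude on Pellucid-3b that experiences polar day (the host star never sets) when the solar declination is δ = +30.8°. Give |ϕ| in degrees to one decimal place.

|ϕ| = 59.2°

Polar day requires cos h₀ = −tan ϕ tan δ ≤ −1, i.e. tan ϕ tan δ ≥ 1.
The boundary is |tan ϕ| · |tan δ| = 1, so |ϕ| = 90° − |δ| = 90° − 30.8° = 59.2° in the northern hemisphere.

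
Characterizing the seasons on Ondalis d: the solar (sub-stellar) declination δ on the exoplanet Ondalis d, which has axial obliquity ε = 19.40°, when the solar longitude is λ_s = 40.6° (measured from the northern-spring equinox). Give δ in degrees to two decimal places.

δ = +12.48°

sin δ = sin ε · sin λ_s = sin 19.40° × sin 40.6° = 0.216162.
δ = arcsin(0.216162) = +12.48°.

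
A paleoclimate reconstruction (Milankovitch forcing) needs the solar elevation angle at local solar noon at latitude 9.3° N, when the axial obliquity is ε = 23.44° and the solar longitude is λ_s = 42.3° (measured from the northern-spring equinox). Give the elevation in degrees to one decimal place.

Solar declination: sin δ = sin ε · sin λ_s = sin 23.44° × sin 42.3° = 0.26772, so δ = +15.528°.
At local noon the hour angle is zero, so the zenith angle equals |φ − δ| = |+9.3° − (+15.528°)| = 6.228°.
Elevation = 90° − 6.228° = 83.8°.

83.8°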